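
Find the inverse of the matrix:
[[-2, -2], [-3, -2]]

For [[a,b],[c,d]], inverse = (1/det)·[[d,-b],[-c,a]]
det = (-2)(-2) - (-2)(-3) = 4 - 6 = -2
Inverse = (1/-2)·[[-2, 2], [3, -2]]
= [[1, -1], [-3/2, 1]]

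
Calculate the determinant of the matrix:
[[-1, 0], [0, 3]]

For a 2×2 matrix [[a, b], [c, d]], det = ad - bc
det = (-1)(3) - (0)(0) = -3 - 0 = -3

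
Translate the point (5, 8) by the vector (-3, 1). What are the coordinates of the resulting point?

Translation by (-3, 1) (homogeneous matrix [[1, 0, -3], [0, 1, 1], [0, 0, 1]]):
x' = 5 + -3 = 2
y' = 8 + 1 = 9
Result: (2, 9)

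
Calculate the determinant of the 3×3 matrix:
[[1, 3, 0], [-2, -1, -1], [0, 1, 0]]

Expansion along first row:
det = 1·det([[-1,-1],[1,0]]) - 3·det([[-2,-1],[0,0]]) + 0·det([[-2,-1],[0,1]])
    = 1·(-1·0 - -1·1) - 3·(-2·0 - -1·0) + 0·(-2·1 - -1·0)
    = 1·1 - 3·0 + 0·-2
    = 1 + 0 + 0 = 1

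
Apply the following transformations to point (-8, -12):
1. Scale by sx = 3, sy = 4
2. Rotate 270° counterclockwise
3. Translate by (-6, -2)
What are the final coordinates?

Step 1: Scale → (-24, -48)
Step 2: Rotate 270° → (-48, 24)
Step 3: Translate → (-54, 22)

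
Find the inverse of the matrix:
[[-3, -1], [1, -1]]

For [[a,b],[c,d]], inverse = (1/det)·[[d,-b],[-c,a]]
det = (-3)(-1) - (-1)(1) = 3 - -1 = 4
Inverse = (1/4)·[[-1, 1], [-1, -3]]
= [[-1/4, 1/4], [-1/4, -3/4]]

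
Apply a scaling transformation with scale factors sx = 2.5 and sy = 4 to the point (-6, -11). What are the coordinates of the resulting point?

Scaling matrix:
[[2.50, 0], [0, 4]]
Result: (-6 × 2.5, -11 × 4) = (-15, -44)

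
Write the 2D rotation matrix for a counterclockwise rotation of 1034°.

Rotation matrix formula: [[cos θ, -sin θ], [sin θ, cos θ]]
For θ = 1034°:
cos(1034°) = 0.6947
sin(1034°) = -0.7193
Result: [[0.6947, 0.7193], [-0.7193, 0.6947]]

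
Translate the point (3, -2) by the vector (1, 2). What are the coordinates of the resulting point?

Translation by (1, 2) (homogeneous matrix [[1, 0, 1], [0, 1, 2], [0, 0, 1]]):
x' = 3 + 1 = 4
y' = -2 + 2 = 0
Result: (4, 0)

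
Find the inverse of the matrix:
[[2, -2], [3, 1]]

For [[a,b],[c,d]], inverse = (1/det)·[[d,-b],[-c,a]]
det = (2)(1) - (-2)(3) = 2 - -6 = 8
Inverse = (1/8)·[[1, 2], [-3, 2]]
= [[1/8, 1/4], [-3/8, 1/4]]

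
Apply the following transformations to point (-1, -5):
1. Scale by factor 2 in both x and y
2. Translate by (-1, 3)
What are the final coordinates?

Step 1: Scale (-1, -5) by 2 → (-2, -10)
Step 2: Translate by (-1, 3) → (-3, -7)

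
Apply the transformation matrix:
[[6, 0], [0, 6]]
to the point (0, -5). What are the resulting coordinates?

Matrix multiplication:
[[6, 0], [0, 6]] × [0, -5]ᵀ
= [(6)(0) + (0)(-5), (0)(0) + (6)(-5)]ᵀ
= [0, -30]ᵀ
Result: (0, -30)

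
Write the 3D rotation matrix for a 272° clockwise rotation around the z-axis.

Rotation matrix for clockwise 272° around z-axis:
A clockwise rotation by 272° is a counterclockwise rotation by -272°.
cos(-272°) = 0.0349, sin(-272°) = 0.9994
Result: [[0.0349, -0.9994, 0], [0.9994, 0.0349, 0], [0, 0, 1]]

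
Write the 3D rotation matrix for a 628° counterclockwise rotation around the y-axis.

Rotation matrix for counterclockwise 628° around y-axis:
cos(628°) = -0.0349, sin(628°) = -0.9994
Result: [[-0.0349, 0, -0.9994], [0, 1, 0], [0.9994, 0, -0.0349]]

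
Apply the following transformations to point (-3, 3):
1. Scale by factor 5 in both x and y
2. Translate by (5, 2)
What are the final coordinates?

Step 1: Scale (-3, 3) by 5 → (-15, 15)
Step 2: Translate by (5, 2) → (-10, 17)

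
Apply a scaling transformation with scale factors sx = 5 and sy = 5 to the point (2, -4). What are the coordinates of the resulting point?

Scaling matrix:
[[5, 0], [0, 5]]
Result: (2 × 5, -4 × 5) = (10, -20)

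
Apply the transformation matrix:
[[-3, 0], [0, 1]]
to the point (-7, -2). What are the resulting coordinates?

Matrix multiplication:
[[-3, 0], [0, 1]] × [-7, -2]ᵀ
= [(-3)(-7) + (0)(-2), (0)(-7) + (1)(-2)]ᵀ
= [21, -2]ᵀ
Result: (21, -2)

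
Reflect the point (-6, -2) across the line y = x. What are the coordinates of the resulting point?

Reflection across line y = x: (-6, -2) → (-2, -6)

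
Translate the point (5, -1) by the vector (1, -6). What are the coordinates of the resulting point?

Translation by (1, -6) (homogeneous matrix [[1, 0, 1], [0, 1, -6], [0, 0, 1]]):
x' = 5 + 1 = 6
y' = -1 + -6 = -7
Result: (6, -7)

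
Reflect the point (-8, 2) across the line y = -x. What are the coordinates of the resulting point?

Reflection across line y = -x: (-8, 2) → (-2, 8)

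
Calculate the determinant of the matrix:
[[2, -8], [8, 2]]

For a 2×2 matrix [[a, b], [c, d]], det = ad - bc
det = (2)(2) - (-8)(8) = 4 - -64 = 68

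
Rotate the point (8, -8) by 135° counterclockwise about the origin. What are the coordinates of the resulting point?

Rotation matrix for 135°: [[cos 135°, -sin 135°], [sin 135°, cos 135°]] ≈ [[-0.707107, -0.707107], [0.707107, -0.707107]]
[[-0.707107, -0.707107], [0.707107, -0.707107]] × [8, -8]ᵀ ≈ [0, 11.3137]ᵀ
Result: (0, 11.3137)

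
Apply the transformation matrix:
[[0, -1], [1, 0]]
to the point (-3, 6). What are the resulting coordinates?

Matrix multiplication:
[[0, -1], [1, 0]] × [-3, 6]ᵀ
= [(0)(-3) + (-1)(6), (1)(-3) + (0)(6)]ᵀ
= [-6, -3]ᵀ
Result: (-6, -3)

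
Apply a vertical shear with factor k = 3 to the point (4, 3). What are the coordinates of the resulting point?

Shear matrix for vertical shear with factor k = 3:
[[1, 0], [3, 1]]
Result: (4, 3) → (4, 15)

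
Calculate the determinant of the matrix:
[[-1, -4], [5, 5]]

For a 2×2 matrix [[a, b], [c, d]], det = ad - bc
det = (-1)(5) - (-4)(5) = -5 - -20 = 15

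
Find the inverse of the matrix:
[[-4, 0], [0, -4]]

For [[a,b],[c,d]], inverse = (1/det)·[[d,-b],[-c,a]]
det = (-4)(-4) - (0)(0) = 16 - 0 = 16
Inverse = (1/16)·[[-4, 0], [0, -4]]
= [[-1/4, 0], [0, -1/4]]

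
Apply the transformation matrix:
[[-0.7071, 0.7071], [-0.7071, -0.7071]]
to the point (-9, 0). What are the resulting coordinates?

Matrix multiplication:
[[-0.7071, 0.7071], [-0.7071, -0.7071]] × [-9, 0]ᵀ
= [(-0.7071)(-9) + (0.7071)(0), (-0.7071)(-9) + (-0.7071)(0)]ᵀ
= [6.3639, 6.3639]ᵀ
Result: (6.3639, 6.3639)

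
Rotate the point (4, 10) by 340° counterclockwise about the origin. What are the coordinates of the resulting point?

Rotation matrix for 340°: [[cos 340°, -sin 340°], [sin 340°, cos 340°]] ≈ [[0.939693, 0.342020], [-0.342020, 0.939693]]
[[0.939693, 0.342020], [-0.342020, 0.939693]] × [4, 10]ᵀ ≈ [7.1790, 8.0288]ᵀ
Result: (7.1790, 8.0288)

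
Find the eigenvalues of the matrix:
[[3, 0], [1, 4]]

Characteristic equation: det(A - λI) = 0
λ² - (trace)λ + (det) = 0
trace = 3 + 4 = 7, det = (3)(4) - (0)(1) = 12
λ² - (7)λ + (12) = 0
λ = (7 ± √((7)² - 4·(12))) / 2 = (7 ± √1) / 2
Solving: λ = 3, 4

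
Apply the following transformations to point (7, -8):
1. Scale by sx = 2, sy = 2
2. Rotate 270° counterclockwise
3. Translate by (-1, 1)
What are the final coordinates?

Step 1: Scale → (14, -16)
Step 2: Rotate 270° → (-16, -14)
Step 3: Translate → (-17, -13)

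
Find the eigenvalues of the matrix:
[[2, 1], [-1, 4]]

Characteristic equation: det(A - λI) = 0
λ² - (trace)λ + (det) = 0
trace = 2 + 4 = 6, det = (2)(4) - (1)(-1) = 9
λ² - (6)λ + (9) = 0
λ = (6 ± √((6)² - 4·(9))) / 2 = (6 ± √0) / 2
Solving: λ = 3, 3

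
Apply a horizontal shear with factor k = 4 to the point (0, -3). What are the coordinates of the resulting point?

Shear matrix for horizontal shear with factor k = 4:
[[1, 4], [0, 1]]
Result: (0, -3) → (-12, -3)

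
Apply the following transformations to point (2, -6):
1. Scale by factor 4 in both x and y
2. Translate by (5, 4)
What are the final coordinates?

Step 1: Scale (2, -6) by 4 → (8, -24)
Step 2: Translate by (5, 4) → (13, -20)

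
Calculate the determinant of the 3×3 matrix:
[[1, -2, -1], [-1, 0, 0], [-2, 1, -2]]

Expansion along first row:
det = 1·det([[0,0],[1,-2]]) - -2·det([[-1,0],[-2,-2]]) + -1·det([[-1,0],[-2,1]])
    = 1·(0·-2 - 0·1) - -2·(-1·-2 - 0·-2) + -1·(-1·1 - 0·-2)
    = 1·0 - -2·2 + -1·-1
    = 0 + 4 + 1 = 5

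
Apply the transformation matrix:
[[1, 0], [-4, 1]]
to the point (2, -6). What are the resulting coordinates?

Matrix multiplication:
[[1, 0], [-4, 1]] × [2, -6]ᵀ
= [(1)(2) + (0)(-6), (-4)(2) + (1)(-6)]ᵀ
= [2, -14]ᵀ
Result: (2, -14)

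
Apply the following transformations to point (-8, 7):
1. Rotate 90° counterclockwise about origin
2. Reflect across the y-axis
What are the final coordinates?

Step 1: Rotate 90° → (-7, -8)
Step 2: Reflect across y-axis → (7, -8)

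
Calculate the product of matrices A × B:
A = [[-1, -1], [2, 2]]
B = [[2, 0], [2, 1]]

Matrix multiplication:
C[0][0] = -1×2 + -1×2 = -4
C[0][1] = -1×0 + -1×1 = -1
C[1][0] = 2×2 + 2×2 = 8
C[1][1] = 2×0 + 2×1 = 2
Result: [[-4, -1], [8, 2]]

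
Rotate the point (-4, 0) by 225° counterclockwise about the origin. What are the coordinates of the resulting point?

Rotation matrix for 225°: [[cos 225°, -sin 225°], [sin 225°, cos 225°]] ≈ [[-0.707107, 0.707107], [-0.707107, -0.707107]]
[[-0.707107, 0.707107], [-0.707107, -0.707107]] × [-4, 0]ᵀ ≈ [2.8284, 2.8284]ᵀ
Result: (2.8284, 2.8284)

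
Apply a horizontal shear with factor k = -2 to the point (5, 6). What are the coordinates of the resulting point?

Shear matrix for horizontal shear with factor k = -2:
[[1, -2], [0, 1]]
Result: (5, 6) → (-7, 6)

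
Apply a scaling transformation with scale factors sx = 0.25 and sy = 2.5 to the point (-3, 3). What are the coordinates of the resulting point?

Scaling matrix:
[[0.25, 0], [0, 2.50]]
Result: (-3 × 0.25, 3 × 2.5) = (-0.75, 7.5)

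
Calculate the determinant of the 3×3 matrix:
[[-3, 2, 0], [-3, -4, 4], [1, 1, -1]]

Expansion along first row:
det = -3·det([[-4,4],[1,-1]]) - 2·det([[-3,4],[1,-1]]) + 0·det([[-3,-4],[1,1]])
    = -3·(-4·-1 - 4·1) - 2·(-3·-1 - 4·1) + 0·(-3·1 - -4·1)
    = -3·0 - 2·-1 + 0·1
    = 0 + 2 + 0 = 2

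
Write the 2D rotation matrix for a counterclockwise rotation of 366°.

Rotation matrix formula: [[cos θ, -sin θ], [sin θ, cos θ]]
For θ = 366°:
cos(366°) = 0.9945
sin(366°) = 0.1045
Result: [[0.9945, -0.1045], [0.1045, 0.9945]]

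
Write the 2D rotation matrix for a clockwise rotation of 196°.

Rotation matrix formula: [[cos θ, -sin θ], [sin θ, cos θ]]
A clockwise rotation by 196° is equivalent to a counterclockwise rotation by -196°.
For θ = -196°:
cos(-196°) = -0.9613
sin(-196°) = 0.2756
Result: [[-0.9613, -0.2756], [0.2756, -0.9613]]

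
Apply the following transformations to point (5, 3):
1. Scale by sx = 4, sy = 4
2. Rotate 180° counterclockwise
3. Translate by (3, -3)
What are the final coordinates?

Step 1: Scale → (20, 12)
Step 2: Rotate 180° → (-20, -12)
Step 3: Translate → (-17, -15)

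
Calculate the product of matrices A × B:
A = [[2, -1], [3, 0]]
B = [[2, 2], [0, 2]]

Matrix multiplication:
C[0][0] = 2×2 + -1×0 = 4
C[0][1] = 2×2 + -1×2 = 2
C[1][0] = 3×2 + 0×0 = 6
C[1][1] = 3×2 + 0×2 = 6
Result: [[4, 2], [6, 6]]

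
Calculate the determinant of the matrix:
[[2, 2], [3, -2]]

For a 2×2 matrix [[a, b], [c, d]], det = ad - bc
det = (2)(-2) - (2)(3) = -4 - 6 = -10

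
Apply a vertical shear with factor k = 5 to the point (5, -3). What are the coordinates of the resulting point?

Shear matrix for vertical shear with factor k = 5:
[[1, 0], [5, 1]]
Result: (5, -3) → (5, 22)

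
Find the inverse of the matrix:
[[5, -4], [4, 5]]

For [[a,b],[c,d]], inverse = (1/det)·[[d,-b],[-c,a]]
det = (5)(5) - (-4)(4) = 25 - -16 = 41
Inverse = (1/41)·[[5, 4], [-4, 5]]
= [[5/41, 4/41], [-4/41, 5/41]]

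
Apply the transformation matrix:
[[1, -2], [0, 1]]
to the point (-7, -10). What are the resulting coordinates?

Matrix multiplication:
[[1, -2], [0, 1]] × [-7, -10]ᵀ
= [(1)(-7) + (-2)(-10), (0)(-7) + (1)(-10)]ᵀ
= [13, -10]ᵀ
Result: (13, -10)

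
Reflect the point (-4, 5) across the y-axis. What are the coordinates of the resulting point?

Reflection across y-axis: (-4, 5) → (4, 5)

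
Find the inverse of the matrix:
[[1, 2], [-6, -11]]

For [[a,b],[c,d]], inverse = (1/det)·[[d,-b],[-c,a]]
det = (1)(-11) - (2)(-6) = -11 - -12 = 1
Inverse = [[-11, -2], [6, 1]]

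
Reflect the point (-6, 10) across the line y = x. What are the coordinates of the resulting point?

Reflection across line y = x: (-6, 10) → (10, -6)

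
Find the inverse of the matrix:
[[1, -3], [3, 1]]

For [[a,b],[c,d]], inverse = (1/det)·[[d,-b],[-c,a]]
det = (1)(1) - (-3)(3) = 1 - -9 = 10
Inverse = (1/10)·[[1, 3], [-3, 1]]
= [[1/10, 3/10], [-3/10, 1/10]]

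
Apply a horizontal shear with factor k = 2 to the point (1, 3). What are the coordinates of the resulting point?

Shear matrix for horizontal shear with factor k = 2:
[[1, 2], [0, 1]]
Result: (1, 3) → (7, 3)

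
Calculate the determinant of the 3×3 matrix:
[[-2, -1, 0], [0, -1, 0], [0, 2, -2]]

Expansion along first row:
det = -2·det([[-1,0],[2,-2]]) - -1·det([[0,0],[0,-2]]) + 0·det([[0,-1],[0,2]])
    = -2·(-1·-2 - 0·2) - -1·(0·-2 - 0·0) + 0·(0·2 - -1·0)
    = -2·2 - -1·0 + 0·0
    = -4 + 0 + 0 = -4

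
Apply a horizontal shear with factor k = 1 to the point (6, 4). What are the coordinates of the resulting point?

Shear matrix for horizontal shear with factor k = 1:
[[1, 1], [0, 1]]
Result: (6, 4) → (10, 4)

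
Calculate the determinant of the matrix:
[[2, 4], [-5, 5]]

For a 2×2 matrix [[a, b], [c, d]], det = ad - bc
det = (2)(5) - (4)(-5) = 10 - -20 = 30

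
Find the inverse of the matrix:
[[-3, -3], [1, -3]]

For [[a,b],[c,d]], inverse = (1/det)·[[d,-b],[-c,a]]
det = (-3)(-3) - (-3)(1) = 9 - -3 = 12
Inverse = (1/12)·[[-3, 3], [-1, -3]]
= [[-1/4, 1/4], [-1/12, -1/4]]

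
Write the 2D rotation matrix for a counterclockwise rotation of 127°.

Rotation matrix formula: [[cos θ, -sin θ], [sin θ, cos θ]]
For θ = 127°:
cos(127°) = -0.6018
sin(127°) = 0.7986
Result: [[-0.6018, -0.7986], [0.7986, -0.6018]]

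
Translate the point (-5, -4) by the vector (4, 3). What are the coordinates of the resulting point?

Translation by (4, 3) (homogeneous matrix [[1, 0, 4], [0, 1, 3], [0, 0, 1]]):
x' = -5 + 4 = -1
y' = -4 + 3 = -1
Result: (-1, -1)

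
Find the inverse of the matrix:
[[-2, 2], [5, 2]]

For [[a,b],[c,d]], inverse = (1/det)·[[d,-b],[-c,a]]
det = (-2)(2) - (2)(5) = -4 - 10 = -14
Inverse = (1/-14)·[[2, -2], [-5, -2]]
= [[-1/7, 1/7], [5/14, 1/7]]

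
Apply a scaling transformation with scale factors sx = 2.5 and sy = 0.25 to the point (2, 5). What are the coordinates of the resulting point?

Scaling matrix:
[[2.50, 0], [0, 0.25]]
Result: (2 × 2.5, 5 × 0.25) = (5, 1.25)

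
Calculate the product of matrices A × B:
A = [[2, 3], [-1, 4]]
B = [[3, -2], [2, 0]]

Matrix multiplication:
C[0][0] = 2×3 + 3×2 = 12
C[0][1] = 2×-2 + 3×0 = -4
C[1][0] = -1×3 + 4×2 = 5
C[1][1] = -1×-2 + 4×0 = 2
Result: [[12, -4], [5, 2]]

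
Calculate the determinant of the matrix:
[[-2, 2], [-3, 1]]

For a 2×2 matrix [[a, b], [c, d]], det = ad - bc
det = (-2)(1) - (2)(-3) = -2 - -6 = 4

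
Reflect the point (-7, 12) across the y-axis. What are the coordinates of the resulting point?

Reflection across y-axis: (-7, 12) → (7, 12)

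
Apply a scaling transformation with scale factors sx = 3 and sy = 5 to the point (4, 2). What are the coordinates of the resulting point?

Scaling matrix:
[[3, 0], [0, 5]]
Result: (4 × 3, 2 × 5) = (12, 10)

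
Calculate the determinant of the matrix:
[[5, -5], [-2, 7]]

For a 2×2 matrix [[a, b], [c, d]], det = ad - bc
det = (5)(7) - (-5)(-2) = 35 - 10 = 25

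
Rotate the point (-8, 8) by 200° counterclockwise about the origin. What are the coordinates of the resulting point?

Rotation matrix for 200°: [[cos 200°, -sin 200°], [sin 200°, cos 200°]] ≈ [[-0.939693, 0.342020], [-0.342020, -0.939693]]
[[-0.939693, 0.342020], [-0.342020, -0.939693]] × [-8, 8]ᵀ ≈ [10.2537, -4.7814]ᵀ
Result: (10.2537, -4.7814)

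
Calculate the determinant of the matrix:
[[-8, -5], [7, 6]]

For a 2×2 matrix [[a, b], [c, d]], det = ad - bc
det = (-8)(6) - (-5)(7) = -48 - -35 = -13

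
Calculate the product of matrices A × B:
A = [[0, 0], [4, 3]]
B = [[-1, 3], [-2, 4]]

Matrix multiplication:
C[0][0] = 0×-1 + 0×-2 = 0
C[0][1] = 0×3 + 0×4 = 0
C[1][0] = 4×-1 + 3×-2 = -10
C[1][1] = 4×3 + 3×4 = 24
Result: [[0, 0], [-10, 24]]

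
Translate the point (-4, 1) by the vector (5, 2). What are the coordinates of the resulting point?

Translation by (5, 2) (homogeneous matrix [[1, 0, 5], [0, 1, 2], [0, 0, 1]]):
x' = -4 + 5 = 1
y' = 1 + 2 = 3
Result: (1, 3)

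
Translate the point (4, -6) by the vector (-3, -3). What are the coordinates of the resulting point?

Translation by (-3, -3) (homogeneous matrix [[1, 0, -3], [0, 1, -3], [0, 0, 1]]):
x' = 4 + -3 = 1
y' = -6 + -3 = -9
Result: (1, -9)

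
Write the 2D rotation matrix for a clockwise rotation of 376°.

Rotation matrix formula: [[cos θ, -sin θ], [sin θ, cos θ]]
A clockwise rotation by 376° is equivalent to a counterclockwise rotation by -376°.
For θ = -376°:
cos(-376°) = 0.9613
sin(-376°) = -0.2756
Result: [[0.9613, 0.2756], [-0.2756, 0.9613]]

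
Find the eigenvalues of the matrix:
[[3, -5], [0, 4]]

Characteristic equation: det(A - λI) = 0
λ² - (trace)λ + (det) = 0
trace = 3 + 4 = 7, det = (3)(4) - (-5)(0) = 12
λ² - (7)λ + (12) = 0
λ = (7 ± √((7)² - 4·(12))) / 2 = (7 ± √1) / 2
Solving: λ = 3, 4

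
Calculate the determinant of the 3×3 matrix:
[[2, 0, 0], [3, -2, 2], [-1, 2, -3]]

Expansion along first row:
det = 2·det([[-2,2],[2,-3]]) - 0·det([[3,2],[-1,-3]]) + 0·det([[3,-2],[-1,2]])
    = 2·(-2·-3 - 2·2) - 0·(3·-3 - 2·-1) + 0·(3·2 - -2·-1)
    = 2·2 - 0·-7 + 0·4
    = 4 + 0 + 0 = 4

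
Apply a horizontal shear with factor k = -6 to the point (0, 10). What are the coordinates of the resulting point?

Shear matrix for horizontal shear with factor k = -6:
[[1, -6], [0, 1]]
Result: (0, 10) → (-60, 10)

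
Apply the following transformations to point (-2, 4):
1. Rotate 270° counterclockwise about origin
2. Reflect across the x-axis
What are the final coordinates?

Step 1: Rotate 270° → (4, 2)
Step 2: Reflect across x-axis → (4, -2)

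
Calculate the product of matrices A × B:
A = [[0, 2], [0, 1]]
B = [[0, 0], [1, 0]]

Matrix multiplication:
C[0][0] = 0×0 + 2×1 = 2
C[0][1] = 0×0 + 2×0 = 0
C[1][0] = 0×0 + 1×1 = 1
C[1][1] = 0×0 + 1×0 = 0
Result: [[2, 0], [1, 0]]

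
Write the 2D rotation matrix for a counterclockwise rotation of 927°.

Rotation matrix formula: [[cos θ, -sin θ], [sin θ, cos θ]]
For θ = 927°:
cos(927°) = -0.8910
sin(927°) = -0.4540
Result: [[-0.8910, 0.4540], [-0.4540, -0.8910]]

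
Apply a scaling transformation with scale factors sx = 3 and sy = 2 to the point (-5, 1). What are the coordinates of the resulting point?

Scaling matrix:
[[3, 0], [0, 2]]
Result: (-5 × 3, 1 × 2) = (-15, 2)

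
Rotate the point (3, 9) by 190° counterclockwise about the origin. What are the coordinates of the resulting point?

Rotation matrix for 190°: [[cos 190°, -sin 190°], [sin 190°, cos 190°]] ≈ [[-0.984808, 0.173648], [-0.173648, -0.984808]]
[[-0.984808, 0.173648], [-0.173648, -0.984808]] × [3, 9]ᵀ ≈ [-1.3916, -9.3842]ᵀ
Result: (-1.3916, -9.3842)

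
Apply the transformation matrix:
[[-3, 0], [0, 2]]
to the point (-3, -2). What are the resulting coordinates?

Matrix multiplication:
[[-3, 0], [0, 2]] × [-3, -2]ᵀ
= [(-3)(-3) + (0)(-2), (0)(-3) + (2)(-2)]ᵀ
= [9, -4]ᵀ
Result: (9, -4)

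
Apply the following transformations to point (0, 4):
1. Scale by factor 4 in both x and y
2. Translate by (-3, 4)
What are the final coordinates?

Step 1: Scale (0, 4) by 4 → (0, 16)
Step 2: Translate by (-3, 4) → (-3, 20)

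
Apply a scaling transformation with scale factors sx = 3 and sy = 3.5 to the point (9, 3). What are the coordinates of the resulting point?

Scaling matrix:
[[3, 0], [0, 3.50]]
Result: (9 × 3, 3 × 3.5) = (27, 10.5)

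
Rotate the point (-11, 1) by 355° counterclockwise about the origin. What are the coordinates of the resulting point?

Rotation matrix for 355°: [[cos 355°, -sin 355°], [sin 355°, cos 355°]] ≈ [[0.996195, 0.087156], [-0.087156, 0.996195]]
[[0.996195, 0.087156], [-0.087156, 0.996195]] × [-11, 1]ᵀ ≈ [-10.8710, 1.9549]ᵀ
Result: (-10.8710, 1.9549)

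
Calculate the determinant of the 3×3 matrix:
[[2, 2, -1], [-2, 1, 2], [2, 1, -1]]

Expansion along first row:
det = 2·det([[1,2],[1,-1]]) - 2·det([[-2,2],[2,-1]]) + -1·det([[-2,1],[2,1]])
    = 2·(1·-1 - 2·1) - 2·(-2·-1 - 2·2) + -1·(-2·1 - 1·2)
    = 2·-3 - 2·-2 + -1·-4
    = -6 + 4 + 4 = 2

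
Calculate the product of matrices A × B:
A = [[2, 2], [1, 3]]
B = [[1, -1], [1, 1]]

Matrix multiplication:
C[0][0] = 2×1 + 2×1 = 4
C[0][1] = 2×-1 + 2×1 = 0
C[1][0] = 1×1 + 3×1 = 4
C[1][1] = 1×-1 + 3×1 = 2
Result: [[4, 0], [4, 2]]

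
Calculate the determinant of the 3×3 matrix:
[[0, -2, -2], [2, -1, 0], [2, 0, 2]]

Expansion along first row:
det = 0·det([[-1,0],[0,2]]) - -2·det([[2,0],[2,2]]) + -2·det([[2,-1],[2,0]])
    = 0·(-1·2 - 0·0) - -2·(2·2 - 0·2) + -2·(2·0 - -1·2)
    = 0·-2 - -2·4 + -2·2
    = 0 + 8 + -4 = 4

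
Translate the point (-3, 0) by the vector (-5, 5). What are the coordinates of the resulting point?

Translation by (-5, 5) (homogeneous matrix [[1, 0, -5], [0, 1, 5], [0, 0, 1]]):
x' = -3 + -5 = -8
y' = 0 + 5 = 5
Result: (-8, 5)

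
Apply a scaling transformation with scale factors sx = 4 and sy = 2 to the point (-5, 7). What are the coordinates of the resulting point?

Scaling matrix:
[[4, 0], [0, 2]]
Result: (-5 × 4, 7 × 2) = (-20, 14)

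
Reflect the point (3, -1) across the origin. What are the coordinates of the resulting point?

Reflection across origin: (3, -1) → (-3, 1)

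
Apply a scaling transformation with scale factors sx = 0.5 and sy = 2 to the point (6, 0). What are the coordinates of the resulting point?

Scaling matrix:
[[0.50, 0], [0, 2]]
Result: (6 × 0.5, 0 × 2) = (3, 0)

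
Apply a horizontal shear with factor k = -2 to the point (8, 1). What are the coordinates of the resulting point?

Shear matrix for horizontal shear with factor k = -2:
[[1, -2], [0, 1]]
Result: (8, 1) → (6, 1)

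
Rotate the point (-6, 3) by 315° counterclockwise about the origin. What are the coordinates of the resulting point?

Rotation matrix for 315°: [[cos 315°, -sin 315°], [sin 315°, cos 315°]] ≈ [[0.707107, 0.707107], [-0.707107, 0.707107]]
[[0.707107, 0.707107], [-0.707107, 0.707107]] × [-6, 3]ᵀ ≈ [-2.1213, 6.3640]ᵀ
Result: (-2.1213, 6.3640)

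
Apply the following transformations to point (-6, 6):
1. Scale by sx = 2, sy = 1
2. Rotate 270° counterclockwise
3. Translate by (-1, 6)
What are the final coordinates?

Step 1: Scale → (-12, 6)
Step 2: Rotate 270° → (6, 12)
Step 3: Translate → (5, 18)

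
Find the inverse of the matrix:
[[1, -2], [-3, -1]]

For [[a,b],[c,d]], inverse = (1/det)·[[d,-b],[-c,a]]
det = (1)(-1) - (-2)(-3) = -1 - 6 = -7
Inverse = (1/-7)·[[-1, 2], [3, 1]]
= [[1/7, -2/7], [-3/7, -1/7]]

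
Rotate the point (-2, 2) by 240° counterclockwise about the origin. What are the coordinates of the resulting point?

Rotation matrix for 240°: [[cos 240°, -sin 240°], [sin 240°, cos 240°]] ≈ [[-0.500000, 0.866025], [-0.866025, -0.500000]]
[[-0.500000, 0.866025], [-0.866025, -0.500000]] × [-2, 2]ᵀ ≈ [2.7321, 0.7321]ᵀ
Result: (2.7321, 0.7321)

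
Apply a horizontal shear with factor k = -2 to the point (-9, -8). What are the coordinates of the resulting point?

Shear matrix for horizontal shear with factor k = -2:
[[1, -2], [0, 1]]
Result: (-9, -8) → (7, -8)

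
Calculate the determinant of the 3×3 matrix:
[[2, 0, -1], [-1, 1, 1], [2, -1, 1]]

Expansion along first row:
det = 2·det([[1,1],[-1,1]]) - 0·det([[-1,1],[2,1]]) + -1·det([[-1,1],[2,-1]])
    = 2·(1·1 - 1·-1) - 0·(-1·1 - 1·2) + -1·(-1·-1 - 1·2)
    = 2·2 - 0·-3 + -1·-1
    = 4 + 0 + 1 = 5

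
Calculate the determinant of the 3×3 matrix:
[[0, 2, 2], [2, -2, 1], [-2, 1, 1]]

Expansion along first row:
det = 0·det([[-2,1],[1,1]]) - 2·det([[2,1],[-2,1]]) + 2·det([[2,-2],[-2,1]])
    = 0·(-2·1 - 1·1) - 2·(2·1 - 1·-2) + 2·(2·1 - -2·-2)
    = 0·-3 - 2·4 + 2·-2
    = 0 + -8 + -4 = -12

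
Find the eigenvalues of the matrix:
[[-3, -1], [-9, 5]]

Characteristic equation: det(A - λI) = 0
λ² - (trace)λ + (det) = 0
trace = -3 + 5 = 2, det = (-3)(5) - (-1)(-9) = -24
λ² - (2)λ + (-24) = 0
λ = (2 ± √((2)² - 4·(-24))) / 2 = (2 ± √100) / 2
Solving: λ = -4, 6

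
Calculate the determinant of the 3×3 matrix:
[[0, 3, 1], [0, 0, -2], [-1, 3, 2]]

Expansion along first row:
det = 0·det([[0,-2],[3,2]]) - 3·det([[0,-2],[-1,2]]) + 1·det([[0,0],[-1,3]])
    = 0·(0·2 - -2·3) - 3·(0·2 - -2·-1) + 1·(0·3 - 0·-1)
    = 0·6 - 3·-2 + 1·0
    = 0 + 6 + 0 = 6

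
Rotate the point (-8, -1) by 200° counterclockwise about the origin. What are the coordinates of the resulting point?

Rotation matrix for 200°: [[cos 200°, -sin 200°], [sin 200°, cos 200°]] ≈ [[-0.939693, 0.342020], [-0.342020, -0.939693]]
[[-0.939693, 0.342020], [-0.342020, -0.939693]] × [-8, -1]ᵀ ≈ [7.1755, 3.6759]ᵀ
Result: (7.1755, 3.6759)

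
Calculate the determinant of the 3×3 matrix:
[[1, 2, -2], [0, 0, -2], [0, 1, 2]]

Expansion along first row:
det = 1·det([[0,-2],[1,2]]) - 2·det([[0,-2],[0,2]]) + -2·det([[0,0],[0,1]])
    = 1·(0·2 - -2·1) - 2·(0·2 - -2·0) + -2·(0·1 - 0·0)
    = 1·2 - 2·0 + -2·0
    = 2 + 0 + 0 = 2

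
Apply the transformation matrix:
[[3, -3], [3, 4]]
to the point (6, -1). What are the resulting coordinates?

Matrix multiplication:
[[3, -3], [3, 4]] × [6, -1]ᵀ
= [(3)(6) + (-3)(-1), (3)(6) + (4)(-1)]ᵀ
= [21, 14]ᵀ
Result: (21, 14)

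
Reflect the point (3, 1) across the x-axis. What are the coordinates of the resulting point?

Reflection across x-axis: (3, 1) → (3, -1)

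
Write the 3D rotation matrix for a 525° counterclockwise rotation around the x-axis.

Rotation matrix for counterclockwise 525° around x-axis:
cos(525°) = -0.9659, sin(525°) = 0.2588
Result: [[1, 0, 0], [0, -0.9659, -0.2588], [0, 0.2588, -0.9659]]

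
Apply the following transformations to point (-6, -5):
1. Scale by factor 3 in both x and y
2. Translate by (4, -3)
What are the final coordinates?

Step 1: Scale (-6, -5) by 3 → (-18, -15)
Step 2: Translate by (4, -3) → (-14, -18)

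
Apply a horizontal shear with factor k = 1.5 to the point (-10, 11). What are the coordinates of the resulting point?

Shear matrix for horizontal shear with factor k = 1.5:
[[1, 1.50], [0, 1]]
Result: (-10, 11) → (6.5, 11)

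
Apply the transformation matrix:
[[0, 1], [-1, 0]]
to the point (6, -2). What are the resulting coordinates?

Matrix multiplication:
[[0, 1], [-1, 0]] × [6, -2]ᵀ
= [(0)(6) + (1)(-2), (-1)(6) + (0)(-2)]ᵀ
= [-2, -6]ᵀ
Result: (-2, -6)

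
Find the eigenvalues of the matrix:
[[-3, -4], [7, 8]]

Characteristic equation: det(A - λI) = 0
λ² - (trace)λ + (det) = 0
trace = -3 + 8 = 5, det = (-3)(8) - (-4)(7) = 4
λ² - (5)λ + (4) = 0
λ = (5 ± √((5)² - 4·(4))) / 2 = (5 ± √9) / 2
Solving: λ = 1, 4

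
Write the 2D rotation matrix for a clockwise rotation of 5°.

Rotation matrix formula: [[cos θ, -sin θ], [sin θ, cos θ]]
A clockwise rotation by 5° is equivalent to a counterclockwise rotation by -5°.
For θ = -5°:
cos(-5°) = 0.9962
sin(-5°) = -0.0872
Result: [[0.9962, 0.0872], [-0.0872, 0.9962]]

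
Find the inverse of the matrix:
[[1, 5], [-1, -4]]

For [[a,b],[c,d]], inverse = (1/det)·[[d,-b],[-c,a]]
det = (1)(-4) - (5)(-1) = -4 - -5 = 1
Inverse = [[-4, -5], [1, 1]]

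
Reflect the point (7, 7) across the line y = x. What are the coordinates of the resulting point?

Reflection across line y = x: (7, 7) → (7, 7)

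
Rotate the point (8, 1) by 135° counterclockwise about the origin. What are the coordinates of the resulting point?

Rotation matrix for 135°: [[cos 135°, -sin 135°], [sin 135°, cos 135°]] ≈ [[-0.707107, -0.707107], [0.707107, -0.707107]]
[[-0.707107, -0.707107], [0.707107, -0.707107]] × [8, 1]ᵀ ≈ [-6.3640, 4.9497]ᵀ
Result: (-6.3640, 4.9497)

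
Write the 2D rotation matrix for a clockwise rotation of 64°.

Rotation matrix formula: [[cos θ, -sin θ], [sin θ, cos θ]]
A clockwise rotation by 64° is equivalent to a counterclockwise rotation by -64°.
For θ = -64°:
cos(-64°) = 0.4384
sin(-64°) = -0.8988
Result: [[0.4384, 0.8988], [-0.8988, 0.4384]]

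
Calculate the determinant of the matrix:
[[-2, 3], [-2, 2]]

For a 2×2 matrix [[a, b], [c, d]], det = ad - bc
det = (-2)(2) - (3)(-2) = -4 - -6 = 2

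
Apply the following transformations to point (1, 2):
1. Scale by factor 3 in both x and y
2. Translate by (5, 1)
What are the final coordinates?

Step 1: Scale (1, 2) by 3 → (3, 6)
Step 2: Translate by (5, 1) → (8, 7)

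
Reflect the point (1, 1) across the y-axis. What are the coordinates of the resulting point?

Reflection across y-axis: (1, 1) → (-1, 1)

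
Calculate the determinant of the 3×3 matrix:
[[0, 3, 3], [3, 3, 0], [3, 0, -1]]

Expansion along first row:
det = 0·det([[3,0],[0,-1]]) - 3·det([[3,0],[3,-1]]) + 3·det([[3,3],[3,0]])
    = 0·(3·-1 - 0·0) - 3·(3·-1 - 0·3) + 3·(3·0 - 3·3)
    = 0·-3 - 3·-3 + 3·-9
    = 0 + 9 + -27 = -18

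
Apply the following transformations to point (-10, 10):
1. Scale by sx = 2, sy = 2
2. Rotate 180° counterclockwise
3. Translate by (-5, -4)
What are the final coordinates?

Step 1: Scale → (-20, 20)
Step 2: Rotate 180° → (20, -20)
Step 3: Translate → (15, -24)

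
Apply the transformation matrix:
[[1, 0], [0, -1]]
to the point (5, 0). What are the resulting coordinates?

Matrix multiplication:
[[1, 0], [0, -1]] × [5, 0]ᵀ
= [(1)(5) + (0)(0), (0)(5) + (-1)(0)]ᵀ
= [5, 0]ᵀ
Result: (5, 0)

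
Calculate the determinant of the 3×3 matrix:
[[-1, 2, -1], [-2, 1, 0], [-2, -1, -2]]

Expansion along first row:
det = -1·det([[1,0],[-1,-2]]) - 2·det([[-2,0],[-2,-2]]) + -1·det([[-2,1],[-2,-1]])
    = -1·(1·-2 - 0·-1) - 2·(-2·-2 - 0·-2) + -1·(-2·-1 - 1·-2)
    = -1·-2 - 2·4 + -1·4
    = 2 + -8 + -4 = -10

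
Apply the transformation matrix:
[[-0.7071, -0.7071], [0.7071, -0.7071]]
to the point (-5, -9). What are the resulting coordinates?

Matrix multiplication:
[[-0.7071, -0.7071], [0.7071, -0.7071]] × [-5, -9]ᵀ
= [(-0.7071)(-5) + (-0.7071)(-9), (0.7071)(-5) + (-0.7071)(-9)]ᵀ
= [9.8994, 2.8284]ᵀ
Result: (9.8994, 2.8284)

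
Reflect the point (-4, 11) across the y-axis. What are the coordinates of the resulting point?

Reflection across y-axis: (-4, 11) → (4, 11)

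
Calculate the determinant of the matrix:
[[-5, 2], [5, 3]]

For a 2×2 matrix [[a, b], [c, d]], det = ad - bc
det = (-5)(3) - (2)(5) = -15 - 10 = -25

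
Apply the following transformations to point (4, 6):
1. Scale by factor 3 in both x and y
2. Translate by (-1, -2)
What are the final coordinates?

Step 1: Scale (4, 6) by 3 → (12, 18)
Step 2: Translate by (-1, -2) → (11, 16)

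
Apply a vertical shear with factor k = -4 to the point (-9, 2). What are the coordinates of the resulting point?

Shear matrix for vertical shear with factor k = -4:
[[1, 0], [-4, 1]]
Result: (-9, 2) → (-9, 38)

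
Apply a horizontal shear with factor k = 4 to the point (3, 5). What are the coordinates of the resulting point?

Shear matrix for horizontal shear with factor k = 4:
[[1, 4], [0, 1]]
Result: (3, 5) → (23, 5)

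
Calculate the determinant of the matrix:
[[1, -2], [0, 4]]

For a 2×2 matrix [[a, b], [c, d]], det = ad - bc
det = (1)(4) - (-2)(0) = 4 - 0 = 4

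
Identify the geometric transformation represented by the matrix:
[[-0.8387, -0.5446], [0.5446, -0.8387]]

This matrix represents: rotation by 147° counterclockwise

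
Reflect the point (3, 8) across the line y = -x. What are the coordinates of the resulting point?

Reflection across line y = -x: (3, 8) → (-8, -3)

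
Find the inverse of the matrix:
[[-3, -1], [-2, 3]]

For [[a,b],[c,d]], inverse = (1/det)·[[d,-b],[-c,a]]
det = (-3)(3) - (-1)(-2) = -9 - 2 = -11
Inverse = (1/-11)·[[3, 1], [2, -3]]
= [[-3/11, -1/11], [-2/11, 3/11]]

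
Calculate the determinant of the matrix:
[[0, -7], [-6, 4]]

For a 2×2 matrix [[a, b], [c, d]], det = ad - bc
det = (0)(4) - (-7)(-6) = 0 - 42 = -42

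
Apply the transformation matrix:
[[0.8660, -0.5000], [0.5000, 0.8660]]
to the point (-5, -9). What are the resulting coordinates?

Matrix multiplication:
[[0.8660, -0.5000], [0.5000, 0.8660]] × [-5, -9]ᵀ
= [(0.8660)(-5) + (-0.5000)(-9), (0.5000)(-5) + (0.8660)(-9)]ᵀ
= [0.1700, -10.2940]ᵀ
Result: (0.1700, -10.2940)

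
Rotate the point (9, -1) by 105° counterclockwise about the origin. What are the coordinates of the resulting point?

Rotation matrix for 105°: [[cos 105°, -sin 105°], [sin 105°, cos 105°]] ≈ [[-0.258819, -0.965926], [0.965926, -0.258819]]
[[-0.258819, -0.965926], [0.965926, -0.258819]] × [9, -1]ᵀ ≈ [-1.3634, 8.9522]ᵀ
Result: (-1.3634, 8.9522)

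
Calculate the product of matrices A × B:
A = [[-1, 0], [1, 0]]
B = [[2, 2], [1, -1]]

Matrix multiplication:
C[0][0] = -1×2 + 0×1 = -2
C[0][1] = -1×2 + 0×-1 = -2
C[1][0] = 1×2 + 0×1 = 2
C[1][1] = 1×2 + 0×-1 = 2
Result: [[-2, -2], [2, 2]]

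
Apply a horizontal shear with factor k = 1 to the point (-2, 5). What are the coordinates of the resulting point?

Shear matrix for horizontal shear with factor k = 1:
[[1, 1], [0, 1]]
Result: (-2, 5) → (3, 5)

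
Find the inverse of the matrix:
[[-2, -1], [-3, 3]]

For [[a,b],[c,d]], inverse = (1/det)·[[d,-b],[-c,a]]
det = (-2)(3) - (-1)(-3) = -6 - 3 = -9
Inverse = (1/-9)·[[3, 1], [3, -2]]
= [[-1/3, -1/9], [-1/3, 2/9]]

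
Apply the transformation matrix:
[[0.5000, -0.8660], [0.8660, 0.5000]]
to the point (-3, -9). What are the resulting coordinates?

Matrix multiplication:
[[0.5000, -0.8660], [0.8660, 0.5000]] × [-3, -9]ᵀ
= [(0.5000)(-3) + (-0.8660)(-9), (0.8660)(-3) + (0.5000)(-9)]ᵀ
= [6.2940, -7.0980]ᵀ
Result: (6.2940, -7.0980)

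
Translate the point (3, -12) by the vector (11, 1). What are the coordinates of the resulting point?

Translation by (11, 1) (homogeneous matrix [[1, 0, 11], [0, 1, 1], [0, 0, 1]]):
x' = 3 + 11 = 14
y' = -12 + 1 = -11
Result: (14, -11)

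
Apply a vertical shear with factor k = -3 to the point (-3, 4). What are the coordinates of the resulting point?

Shear matrix for vertical shear with factor k = -3:
[[1, 0], [-3, 1]]
Result: (-3, 4) → (-3, 13)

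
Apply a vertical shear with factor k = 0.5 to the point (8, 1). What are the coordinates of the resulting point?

Shear matrix for vertical shear with factor k = 0.5:
[[1, 0], [0.50, 1]]
Result: (8, 1) → (8, 5)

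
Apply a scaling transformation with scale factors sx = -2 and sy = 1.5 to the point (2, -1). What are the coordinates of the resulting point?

Scaling matrix:
[[-2, 0], [0, 1.50]]
Result: (2 × -2, -1 × 1.5) = (-4, -1.5)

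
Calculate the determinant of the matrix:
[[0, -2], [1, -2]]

For a 2×2 matrix [[a, b], [c, d]], det = ad - bc
det = (0)(-2) - (-2)(1) = 0 - -2 = 2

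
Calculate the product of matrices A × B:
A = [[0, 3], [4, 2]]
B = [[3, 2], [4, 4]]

Matrix multiplication:
C[0][0] = 0×3 + 3×4 = 12
C[0][1] = 0×2 + 3×4 = 12
C[1][0] = 4×3 + 2×4 = 20
C[1][1] = 4×2 + 2×4 = 16
Result: [[12, 12], [20, 16]]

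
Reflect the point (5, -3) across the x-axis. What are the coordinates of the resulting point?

Reflection across x-axis: (5, -3) → (5, 3)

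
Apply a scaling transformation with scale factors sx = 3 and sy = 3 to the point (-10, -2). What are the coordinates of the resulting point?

Scaling matrix:
[[3, 0], [0, 3]]
Result: (-10 × 3, -2 × 3) = (-30, -6)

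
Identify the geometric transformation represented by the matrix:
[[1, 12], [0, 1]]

This matrix represents: horizontal shear with factor 12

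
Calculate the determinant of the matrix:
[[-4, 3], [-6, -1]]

For a 2×2 matrix [[a, b], [c, d]], det = ad - bc
det = (-4)(-1) - (3)(-6) = 4 - -18 = 22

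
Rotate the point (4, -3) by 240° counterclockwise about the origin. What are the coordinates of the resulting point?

Rotation matrix for 240°: [[cos 240°, -sin 240°], [sin 240°, cos 240°]] ≈ [[-0.500000, 0.866025], [-0.866025, -0.500000]]
[[-0.500000, 0.866025], [-0.866025, -0.500000]] × [4, -3]ᵀ ≈ [-4.5981, -1.9641]ᵀ
Result: (-4.5981, -1.9641)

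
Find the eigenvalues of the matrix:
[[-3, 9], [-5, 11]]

Characteristic equation: det(A - λI) = 0
λ² - (trace)λ + (det) = 0
trace = -3 + 11 = 8, det = (-3)(11) - (9)(-5) = 12
λ² - (8)λ + (12) = 0
λ = (8 ± √((8)² - 4·(12))) / 2 = (8 ± √16) / 2
Solving: λ = 2, 6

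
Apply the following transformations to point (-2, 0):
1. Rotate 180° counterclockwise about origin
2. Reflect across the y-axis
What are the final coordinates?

Step 1: Rotate 180° → (2, 0)
Step 2: Reflect across y-axis → (-2, 0)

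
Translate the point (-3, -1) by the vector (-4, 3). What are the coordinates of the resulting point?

Translation by (-4, 3) (homogeneous matrix [[1, 0, -4], [0, 1, 3], [0, 0, 1]]):
x' = -3 + -4 = -7
y' = -1 + 3 = 2
Result: (-7, 2)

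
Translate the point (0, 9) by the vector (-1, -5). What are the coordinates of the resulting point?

Translation by (-1, -5) (homogeneous matrix [[1, 0, -1], [0, 1, -5], [0, 0, 1]]):
x' = 0 + -1 = -1
y' = 9 + -5 = 4
Result: (-1, 4)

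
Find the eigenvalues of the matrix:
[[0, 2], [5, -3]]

Characteristic equation: det(A - λI) = 0
λ² - (trace)λ + (det) = 0
trace = 0 + -3 = -3, det = (0)(-3) - (2)(5) = -10
λ² - (-3)λ + (-10) = 0
λ = (-3 ± √((-3)² - 4·(-10))) / 2 = (-3 ± √49) / 2
Solving: λ = -5, 2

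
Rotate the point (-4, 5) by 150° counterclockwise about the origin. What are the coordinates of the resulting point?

Rotation matrix for 150°: [[cos 150°, -sin 150°], [sin 150°, cos 150°]] ≈ [[-0.866025, -0.500000], [0.500000, -0.866025]]
[[-0.866025, -0.500000], [0.500000, -0.866025]] × [-4, 5]ᵀ ≈ [0.9641, -6.3301]ᵀ
Result: (0.9641, -6.3301)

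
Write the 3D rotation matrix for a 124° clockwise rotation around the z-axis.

Rotation matrix for clockwise 124° around z-axis:
A clockwise rotation by 124° is a counterclockwise rotation by -124°.
cos(-124°) = -0.5592, sin(-124°) = -0.8290
Result: [[-0.5592, 0.8290, 0], [-0.8290, -0.5592, 0], [0, 0, 1]]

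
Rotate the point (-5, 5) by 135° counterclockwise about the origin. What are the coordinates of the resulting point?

Rotation matrix for 135°: [[cos 135°, -sin 135°], [sin 135°, cos 135°]] ≈ [[-0.707107, -0.707107], [0.707107, -0.707107]]
[[-0.707107, -0.707107], [0.707107, -0.707107]] × [-5, 5]ᵀ ≈ [0, -7.0711]ᵀ
Result: (0, -7.0711)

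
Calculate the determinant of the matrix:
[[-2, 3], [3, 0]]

For a 2×2 matrix [[a, b], [c, d]], det = ad - bc
det = (-2)(0) - (3)(3) = 0 - 9 = -9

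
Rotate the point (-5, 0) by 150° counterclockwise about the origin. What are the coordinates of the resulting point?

Rotation matrix for 150°: [[cos 150°, -sin 150°], [sin 150°, cos 150°]] ≈ [[-0.866025, -0.500000], [0.500000, -0.866025]]
[[-0.866025, -0.500000], [0.500000, -0.866025]] × [-5, 0]ᵀ ≈ [4.3301, -2.5000]ᵀ
Result: (4.3301, -2.5000)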